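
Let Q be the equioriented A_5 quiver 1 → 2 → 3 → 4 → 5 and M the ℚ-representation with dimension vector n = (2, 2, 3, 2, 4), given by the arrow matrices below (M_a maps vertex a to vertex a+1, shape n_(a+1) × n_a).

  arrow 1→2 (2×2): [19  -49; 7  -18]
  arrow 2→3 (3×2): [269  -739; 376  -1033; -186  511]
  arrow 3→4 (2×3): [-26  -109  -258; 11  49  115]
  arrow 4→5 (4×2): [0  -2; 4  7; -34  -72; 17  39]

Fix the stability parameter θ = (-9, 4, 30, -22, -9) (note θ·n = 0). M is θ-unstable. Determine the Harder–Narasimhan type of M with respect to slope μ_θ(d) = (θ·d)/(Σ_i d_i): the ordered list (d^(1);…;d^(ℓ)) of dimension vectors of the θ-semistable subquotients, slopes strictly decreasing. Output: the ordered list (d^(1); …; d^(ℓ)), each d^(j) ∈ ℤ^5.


Via rank(M_{q-1}∘⋯∘M_p): M ≅ I[1,5]^2, I[3,3], I[5,5]^2.
μ_θ-semistable layers: μ^(1)=30; μ^(2)=3/4; μ^(3)=-9

((0, 0, 1, 0, 0); (0, 2, 2, 2, 2); (2, 0, 0, 0, 2))


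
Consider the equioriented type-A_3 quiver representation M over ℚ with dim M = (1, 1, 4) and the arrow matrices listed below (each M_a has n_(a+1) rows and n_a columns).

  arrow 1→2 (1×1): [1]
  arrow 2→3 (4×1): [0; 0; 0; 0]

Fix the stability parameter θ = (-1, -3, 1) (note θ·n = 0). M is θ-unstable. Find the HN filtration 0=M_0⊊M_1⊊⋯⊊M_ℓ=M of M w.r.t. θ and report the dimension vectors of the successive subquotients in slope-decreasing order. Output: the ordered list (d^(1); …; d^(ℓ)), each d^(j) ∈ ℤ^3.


Via rank(M_{q-1}∘⋯∘M_p): M ≅ I[1,2], I[3,3]^4.
μ_θ-semistable layers: μ^(1)=1; μ^(2)=-2

((0, 0, 4); (1, 1, 0))


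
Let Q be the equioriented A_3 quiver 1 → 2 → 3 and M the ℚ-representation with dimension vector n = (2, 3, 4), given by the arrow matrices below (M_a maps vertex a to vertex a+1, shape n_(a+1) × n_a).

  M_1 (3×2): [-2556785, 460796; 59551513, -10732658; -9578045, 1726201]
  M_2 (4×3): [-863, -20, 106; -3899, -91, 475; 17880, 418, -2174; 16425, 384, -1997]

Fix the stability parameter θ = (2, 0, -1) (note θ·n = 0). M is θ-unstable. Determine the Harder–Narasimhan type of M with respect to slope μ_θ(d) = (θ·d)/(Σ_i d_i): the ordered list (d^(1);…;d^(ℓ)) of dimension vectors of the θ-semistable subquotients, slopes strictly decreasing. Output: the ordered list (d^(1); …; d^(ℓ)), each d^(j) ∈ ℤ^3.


Barcode: M ≅ I[1,3]^2, I[2,3], I[3,3]. HN layers by μ_θ (3 steps, strictly decreasing):
  μ^(1)=1/3; μ^(2)=-1/2; μ^(3)=-1

((2, 2, 2); (0, 1, 1); (0, 0, 1))


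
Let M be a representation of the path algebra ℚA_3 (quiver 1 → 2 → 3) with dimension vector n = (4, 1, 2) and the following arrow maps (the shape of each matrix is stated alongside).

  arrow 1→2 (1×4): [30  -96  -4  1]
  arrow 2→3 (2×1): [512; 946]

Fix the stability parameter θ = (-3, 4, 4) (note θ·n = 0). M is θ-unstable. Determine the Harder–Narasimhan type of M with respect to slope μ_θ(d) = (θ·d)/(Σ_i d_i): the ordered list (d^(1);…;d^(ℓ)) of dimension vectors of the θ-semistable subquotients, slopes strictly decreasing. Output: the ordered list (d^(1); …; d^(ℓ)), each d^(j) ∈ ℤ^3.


Via rank(M_{q-1}∘⋯∘M_p): M ≅ I[1,1]^3, I[1,3], I[3,3].
μ_θ-semistable layers: μ^(1)=4; μ^(2)=-3

((0, 1, 2); (4, 0, 0))


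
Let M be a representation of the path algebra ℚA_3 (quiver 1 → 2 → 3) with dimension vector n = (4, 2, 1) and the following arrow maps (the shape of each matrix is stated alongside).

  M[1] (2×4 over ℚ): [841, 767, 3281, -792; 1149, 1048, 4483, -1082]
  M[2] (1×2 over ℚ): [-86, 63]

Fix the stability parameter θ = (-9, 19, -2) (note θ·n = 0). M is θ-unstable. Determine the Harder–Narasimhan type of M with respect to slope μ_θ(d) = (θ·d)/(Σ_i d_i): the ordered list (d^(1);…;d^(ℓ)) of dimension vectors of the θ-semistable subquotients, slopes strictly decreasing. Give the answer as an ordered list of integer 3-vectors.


Interval decomposition of M: I[1,1]^2, I[1,2], I[1,3].
HN type (ℓ=3): μ^(1)=19; μ^(2)=17/2; μ^(3)=-9

((0, 1, 0); (0, 1, 1); (4, 0, 0))


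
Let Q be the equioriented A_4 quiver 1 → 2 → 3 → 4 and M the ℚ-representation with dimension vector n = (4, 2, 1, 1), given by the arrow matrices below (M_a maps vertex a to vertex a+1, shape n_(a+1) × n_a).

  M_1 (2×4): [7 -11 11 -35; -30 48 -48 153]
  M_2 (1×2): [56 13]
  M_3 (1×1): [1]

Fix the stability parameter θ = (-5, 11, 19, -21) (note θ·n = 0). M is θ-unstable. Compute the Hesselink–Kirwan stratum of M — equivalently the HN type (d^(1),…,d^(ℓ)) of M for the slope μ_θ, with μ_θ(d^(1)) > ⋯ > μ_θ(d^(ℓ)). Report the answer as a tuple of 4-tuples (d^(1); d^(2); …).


Via rank(M_{q-1}∘⋯∘M_p): M ≅ I[1,1]^2, I[1,2], I[1,4].
μ_θ-semistable layers: μ^(1)=11; μ^(2)=3; μ^(3)=-5

((0, 1, 0, 0); (0, 1, 1, 1); (4, 0, 0, 0))


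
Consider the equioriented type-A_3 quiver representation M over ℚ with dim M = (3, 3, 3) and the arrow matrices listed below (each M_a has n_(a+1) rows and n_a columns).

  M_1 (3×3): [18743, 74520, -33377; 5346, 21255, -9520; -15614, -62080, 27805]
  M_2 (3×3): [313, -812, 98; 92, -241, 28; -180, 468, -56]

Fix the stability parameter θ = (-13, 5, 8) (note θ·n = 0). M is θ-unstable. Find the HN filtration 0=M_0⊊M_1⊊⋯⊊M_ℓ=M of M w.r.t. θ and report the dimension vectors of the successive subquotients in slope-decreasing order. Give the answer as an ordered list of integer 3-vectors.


Barcode: M ≅ I[1,2], I[1,3]^2, I[3,3]. HN layers by μ_θ (3 steps, strictly decreasing):
  μ^(1)=8; μ^(2)=5; μ^(3)=-13

((0, 0, 3); (0, 3, 0); (3, 0, 0))


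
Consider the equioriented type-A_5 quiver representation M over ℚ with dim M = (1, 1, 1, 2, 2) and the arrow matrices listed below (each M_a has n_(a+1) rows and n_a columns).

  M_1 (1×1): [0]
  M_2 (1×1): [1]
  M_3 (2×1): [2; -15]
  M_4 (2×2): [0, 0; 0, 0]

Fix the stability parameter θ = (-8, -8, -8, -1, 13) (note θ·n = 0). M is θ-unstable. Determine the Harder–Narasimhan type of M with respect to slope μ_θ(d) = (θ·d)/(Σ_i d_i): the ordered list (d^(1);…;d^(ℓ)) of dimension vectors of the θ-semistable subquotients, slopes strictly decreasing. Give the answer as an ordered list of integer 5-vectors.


Interval decomposition of M: I[1,1], I[2,4], I[4,4], I[5,5]^2.
HN type (ℓ=3): μ^(1)=13; μ^(2)=-1; μ^(3)=-8

((0, 0, 0, 0, 2); (0, 0, 0, 2, 0); (1, 1, 1, 0, 0))


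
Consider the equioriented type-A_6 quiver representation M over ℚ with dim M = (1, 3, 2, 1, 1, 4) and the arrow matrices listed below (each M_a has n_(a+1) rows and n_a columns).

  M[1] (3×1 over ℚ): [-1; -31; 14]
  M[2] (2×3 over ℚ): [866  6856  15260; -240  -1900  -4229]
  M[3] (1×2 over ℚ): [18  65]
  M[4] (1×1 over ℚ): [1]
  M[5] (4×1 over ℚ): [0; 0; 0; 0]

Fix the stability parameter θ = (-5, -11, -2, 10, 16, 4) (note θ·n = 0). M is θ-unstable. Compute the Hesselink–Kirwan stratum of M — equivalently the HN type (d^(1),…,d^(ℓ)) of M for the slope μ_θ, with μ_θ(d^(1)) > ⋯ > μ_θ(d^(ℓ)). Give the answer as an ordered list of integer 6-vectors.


Interval decomposition of M: I[1,5], I[2,2], I[2,3], I[6,6]^4.
HN type (ℓ=6): μ^(1)=16; μ^(2)=10; μ^(3)=4; μ^(4)=-2; μ^(5)=-8; μ^(6)=-11

((0, 0, 0, 0, 1, 0); (0, 0, 0, 1, 0, 0); (0, 0, 0, 0, 0, 4); (0, 0, 2, 0, 0, 0); (1, 1, 0, 0, 0, 0); (0, 2, 0, 0, 0, 0))


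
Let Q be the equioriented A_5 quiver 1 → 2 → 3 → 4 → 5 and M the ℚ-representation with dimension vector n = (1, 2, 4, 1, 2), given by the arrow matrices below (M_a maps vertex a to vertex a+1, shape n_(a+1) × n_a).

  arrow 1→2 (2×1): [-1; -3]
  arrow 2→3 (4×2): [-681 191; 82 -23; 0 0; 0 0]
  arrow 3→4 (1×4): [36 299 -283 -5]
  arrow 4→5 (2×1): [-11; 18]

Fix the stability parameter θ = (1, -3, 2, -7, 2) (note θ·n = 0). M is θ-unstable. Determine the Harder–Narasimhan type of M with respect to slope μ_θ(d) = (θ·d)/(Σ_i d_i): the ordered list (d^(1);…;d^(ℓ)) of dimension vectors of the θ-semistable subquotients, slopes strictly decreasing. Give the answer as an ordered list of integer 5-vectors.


Interval decomposition of M: I[1,5], I[2,3], I[3,3]^2, I[5,5].
HN type (ℓ=3): μ^(1)=2; μ^(2)=-7/4; μ^(3)=-3

((0, 0, 3, 0, 2); (1, 1, 1, 1, 0); (0, 1, 0, 0, 0))


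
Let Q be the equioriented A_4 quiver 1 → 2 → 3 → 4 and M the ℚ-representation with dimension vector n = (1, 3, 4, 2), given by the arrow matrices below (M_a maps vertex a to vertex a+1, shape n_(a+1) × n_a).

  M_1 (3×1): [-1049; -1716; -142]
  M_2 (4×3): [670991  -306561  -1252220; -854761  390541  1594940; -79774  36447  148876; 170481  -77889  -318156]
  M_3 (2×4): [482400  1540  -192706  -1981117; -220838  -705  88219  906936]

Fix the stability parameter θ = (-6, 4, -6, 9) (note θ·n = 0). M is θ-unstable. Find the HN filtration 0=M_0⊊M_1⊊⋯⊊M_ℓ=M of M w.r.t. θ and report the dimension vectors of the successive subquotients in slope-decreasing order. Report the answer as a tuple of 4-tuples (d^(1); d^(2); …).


Barcode: M ≅ I[1,4], I[2,2], I[2,4], I[3,3]^2. HN layers by μ_θ (4 steps, strictly decreasing):
  μ^(1)=9; μ^(2)=4; μ^(3)=-1; μ^(4)=-6

((0, 0, 0, 2); (0, 1, 0, 0); (0, 2, 2, 0); (1, 0, 2, 0))


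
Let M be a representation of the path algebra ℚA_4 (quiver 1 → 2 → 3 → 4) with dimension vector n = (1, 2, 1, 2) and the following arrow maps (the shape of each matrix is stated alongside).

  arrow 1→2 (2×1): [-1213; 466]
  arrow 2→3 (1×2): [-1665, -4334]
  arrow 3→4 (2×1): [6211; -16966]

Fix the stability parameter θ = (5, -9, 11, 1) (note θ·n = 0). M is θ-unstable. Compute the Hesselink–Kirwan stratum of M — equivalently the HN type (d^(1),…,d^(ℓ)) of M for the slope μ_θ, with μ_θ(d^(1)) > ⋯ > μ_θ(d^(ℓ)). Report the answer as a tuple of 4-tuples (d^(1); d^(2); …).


Barcode: M ≅ I[1,4], I[2,2], I[4,4]. HN layers by μ_θ (4 steps, strictly decreasing):
  μ^(1)=6; μ^(2)=1; μ^(3)=-2; μ^(4)=-9

((0, 0, 1, 1); (0, 0, 0, 1); (1, 1, 0, 0); (0, 1, 0, 0))


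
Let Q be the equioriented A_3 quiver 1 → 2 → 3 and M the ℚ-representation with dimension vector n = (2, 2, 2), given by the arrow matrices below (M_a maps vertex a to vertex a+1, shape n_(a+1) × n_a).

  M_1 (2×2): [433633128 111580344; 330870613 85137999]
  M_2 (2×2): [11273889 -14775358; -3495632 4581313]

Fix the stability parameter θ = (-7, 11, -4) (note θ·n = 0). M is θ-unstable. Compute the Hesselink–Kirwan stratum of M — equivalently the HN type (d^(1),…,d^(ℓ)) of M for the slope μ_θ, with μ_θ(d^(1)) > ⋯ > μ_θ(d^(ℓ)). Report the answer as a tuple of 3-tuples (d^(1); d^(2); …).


Interval decomposition of M: I[1,1], I[1,3], I[2,3].
HN type (ℓ=2): μ^(1)=7/2; μ^(2)=-7

((0, 2, 2); (2, 0, 0))


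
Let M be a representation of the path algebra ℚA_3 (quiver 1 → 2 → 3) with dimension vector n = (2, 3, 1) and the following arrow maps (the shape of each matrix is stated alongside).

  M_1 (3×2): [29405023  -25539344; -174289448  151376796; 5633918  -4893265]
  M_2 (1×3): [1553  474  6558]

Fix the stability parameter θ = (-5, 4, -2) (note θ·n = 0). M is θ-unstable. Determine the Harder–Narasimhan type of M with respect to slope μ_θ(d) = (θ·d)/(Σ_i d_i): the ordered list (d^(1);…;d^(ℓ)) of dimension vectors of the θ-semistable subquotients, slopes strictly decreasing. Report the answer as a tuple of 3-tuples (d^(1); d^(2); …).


Barcode: M ≅ I[1,2], I[1,3], I[2,2]. HN layers by μ_θ (3 steps, strictly decreasing):
  μ^(1)=4; μ^(2)=1; μ^(3)=-5

((0, 2, 0); (0, 1, 1); (2, 0, 0))


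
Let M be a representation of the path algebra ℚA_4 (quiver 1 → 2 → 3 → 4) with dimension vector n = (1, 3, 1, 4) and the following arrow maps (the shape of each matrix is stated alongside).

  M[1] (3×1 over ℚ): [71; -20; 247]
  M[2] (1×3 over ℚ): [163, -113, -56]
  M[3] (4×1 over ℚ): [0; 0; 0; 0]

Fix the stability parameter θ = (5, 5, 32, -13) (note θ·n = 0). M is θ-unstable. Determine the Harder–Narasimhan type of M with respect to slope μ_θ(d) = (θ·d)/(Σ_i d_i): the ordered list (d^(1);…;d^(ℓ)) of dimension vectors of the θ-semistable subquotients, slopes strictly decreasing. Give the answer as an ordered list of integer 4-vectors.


Barcode: M ≅ I[1,3], I[2,2]^2, I[4,4]^4. HN layers by μ_θ (3 steps, strictly decreasing):
  μ^(1)=32; μ^(2)=5; μ^(3)=-13

((0, 0, 1, 0); (1, 3, 0, 0); (0, 0, 0, 4))


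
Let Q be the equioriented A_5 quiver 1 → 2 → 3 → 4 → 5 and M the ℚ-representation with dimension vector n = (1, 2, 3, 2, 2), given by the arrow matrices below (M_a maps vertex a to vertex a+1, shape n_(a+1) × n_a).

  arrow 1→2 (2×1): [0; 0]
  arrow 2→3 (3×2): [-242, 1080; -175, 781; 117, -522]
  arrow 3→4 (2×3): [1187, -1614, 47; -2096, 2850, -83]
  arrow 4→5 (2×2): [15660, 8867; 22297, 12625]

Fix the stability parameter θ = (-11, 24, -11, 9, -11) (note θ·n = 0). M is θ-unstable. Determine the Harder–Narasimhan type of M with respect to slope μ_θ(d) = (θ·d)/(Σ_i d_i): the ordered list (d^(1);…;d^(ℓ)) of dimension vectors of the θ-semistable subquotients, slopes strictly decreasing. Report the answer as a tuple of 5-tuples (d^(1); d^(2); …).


Barcode: M ≅ I[1,1], I[2,5]^2, I[3,3]. HN layers by μ_θ (2 steps, strictly decreasing):
  μ^(1)=11/4; μ^(2)=-11

((0, 2, 2, 2, 2); (1, 0, 1, 0, 0))


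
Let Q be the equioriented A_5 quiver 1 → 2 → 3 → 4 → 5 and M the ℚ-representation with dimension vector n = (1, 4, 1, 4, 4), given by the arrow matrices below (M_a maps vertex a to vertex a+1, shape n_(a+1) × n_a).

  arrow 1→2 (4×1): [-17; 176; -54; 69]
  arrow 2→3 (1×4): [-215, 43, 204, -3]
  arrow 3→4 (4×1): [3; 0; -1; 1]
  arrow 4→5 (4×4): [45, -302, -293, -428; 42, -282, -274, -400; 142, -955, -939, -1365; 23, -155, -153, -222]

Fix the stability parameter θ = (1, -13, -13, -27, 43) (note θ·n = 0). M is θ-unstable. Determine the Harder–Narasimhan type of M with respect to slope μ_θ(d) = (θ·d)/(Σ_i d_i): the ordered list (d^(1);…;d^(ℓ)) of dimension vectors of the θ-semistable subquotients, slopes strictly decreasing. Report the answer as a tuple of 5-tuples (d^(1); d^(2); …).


Via rank(M_{q-1}∘⋯∘M_p): M ≅ I[1,2], I[2,2]^2, I[2,4], I[4,5]^3, I[5,5].
μ_θ-semistable layers: μ^(1)=43; μ^(2)=-6; μ^(3)=-13; μ^(4)=-53/3; μ^(5)=-27

((0, 0, 0, 0, 4); (1, 1, 0, 0, 0); (0, 2, 0, 0, 0); (0, 1, 1, 1, 0); (0, 0, 0, 3, 0))


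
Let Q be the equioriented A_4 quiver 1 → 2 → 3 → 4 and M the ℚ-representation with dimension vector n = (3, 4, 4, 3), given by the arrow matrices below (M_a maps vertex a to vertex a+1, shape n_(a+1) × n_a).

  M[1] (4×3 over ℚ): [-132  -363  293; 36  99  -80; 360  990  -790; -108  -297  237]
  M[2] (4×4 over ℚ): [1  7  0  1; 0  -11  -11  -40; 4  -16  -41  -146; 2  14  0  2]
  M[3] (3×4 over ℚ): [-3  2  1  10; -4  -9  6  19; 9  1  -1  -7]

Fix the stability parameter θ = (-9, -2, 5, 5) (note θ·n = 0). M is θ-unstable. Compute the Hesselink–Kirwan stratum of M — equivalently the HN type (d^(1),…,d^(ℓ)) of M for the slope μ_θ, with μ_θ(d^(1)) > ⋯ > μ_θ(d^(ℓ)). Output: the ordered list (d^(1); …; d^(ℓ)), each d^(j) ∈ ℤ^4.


Barcode: M ≅ I[1,1], I[1,2], I[1,4], I[2,4]^2, I[3,3]. HN layers by μ_θ (3 steps, strictly decreasing):
  μ^(1)=5; μ^(2)=-2; μ^(3)=-9

((0, 0, 4, 3); (0, 4, 0, 0); (3, 0, 0, 0))


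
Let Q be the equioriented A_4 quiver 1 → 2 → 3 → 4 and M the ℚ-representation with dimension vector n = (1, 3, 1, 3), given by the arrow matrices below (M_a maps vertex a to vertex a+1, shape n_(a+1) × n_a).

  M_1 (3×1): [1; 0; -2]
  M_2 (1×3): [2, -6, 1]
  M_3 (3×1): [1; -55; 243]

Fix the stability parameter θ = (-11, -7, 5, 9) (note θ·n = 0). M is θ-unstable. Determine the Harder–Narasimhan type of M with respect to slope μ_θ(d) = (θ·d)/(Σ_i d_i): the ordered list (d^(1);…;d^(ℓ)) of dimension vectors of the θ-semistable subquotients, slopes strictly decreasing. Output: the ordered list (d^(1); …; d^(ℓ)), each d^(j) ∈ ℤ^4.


Barcode: M ≅ I[1,2], I[2,2], I[2,4], I[4,4]^2. HN layers by μ_θ (4 steps, strictly decreasing):
  μ^(1)=9; μ^(2)=5; μ^(3)=-7; μ^(4)=-11

((0, 0, 0, 3); (0, 0, 1, 0); (0, 3, 0, 0); (1, 0, 0, 0))


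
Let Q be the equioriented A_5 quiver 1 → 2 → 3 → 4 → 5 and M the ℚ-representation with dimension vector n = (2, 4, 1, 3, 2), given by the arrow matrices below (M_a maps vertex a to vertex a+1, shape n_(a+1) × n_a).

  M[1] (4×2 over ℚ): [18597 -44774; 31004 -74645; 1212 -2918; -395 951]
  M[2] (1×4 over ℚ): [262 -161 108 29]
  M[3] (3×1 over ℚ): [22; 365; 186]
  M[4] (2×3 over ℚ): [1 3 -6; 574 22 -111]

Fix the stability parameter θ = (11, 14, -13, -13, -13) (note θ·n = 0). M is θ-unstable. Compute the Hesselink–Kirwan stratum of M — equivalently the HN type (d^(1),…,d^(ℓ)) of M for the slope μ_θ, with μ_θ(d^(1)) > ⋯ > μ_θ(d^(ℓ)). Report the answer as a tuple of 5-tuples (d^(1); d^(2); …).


Barcode: M ≅ I[1,2], I[1,5], I[2,2]^2, I[4,4], I[4,5]. HN layers by μ_θ (4 steps, strictly decreasing):
  μ^(1)=14; μ^(2)=11; μ^(3)=-14/5; μ^(4)=-13

((0, 3, 0, 0, 0); (1, 0, 0, 0, 0); (1, 1, 1, 1, 1); (0, 0, 0, 2, 1))


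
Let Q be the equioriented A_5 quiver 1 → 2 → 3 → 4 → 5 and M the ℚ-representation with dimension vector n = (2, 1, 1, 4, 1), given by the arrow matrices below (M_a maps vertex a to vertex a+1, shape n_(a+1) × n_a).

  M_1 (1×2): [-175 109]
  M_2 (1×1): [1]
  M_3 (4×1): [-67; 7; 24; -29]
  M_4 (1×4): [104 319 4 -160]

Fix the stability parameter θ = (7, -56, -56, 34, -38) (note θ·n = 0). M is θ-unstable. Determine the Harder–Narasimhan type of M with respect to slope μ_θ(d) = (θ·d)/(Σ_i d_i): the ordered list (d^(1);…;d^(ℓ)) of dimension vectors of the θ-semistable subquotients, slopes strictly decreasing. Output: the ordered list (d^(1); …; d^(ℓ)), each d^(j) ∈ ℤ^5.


Barcode: M ≅ I[1,1], I[1,5], I[4,4]^3. HN layers by μ_θ (4 steps, strictly decreasing):
  μ^(1)=34; μ^(2)=7; μ^(3)=-2; μ^(4)=-35

((0, 0, 0, 3, 0); (1, 0, 0, 0, 0); (0, 0, 0, 1, 1); (1, 1, 1, 0, 0))


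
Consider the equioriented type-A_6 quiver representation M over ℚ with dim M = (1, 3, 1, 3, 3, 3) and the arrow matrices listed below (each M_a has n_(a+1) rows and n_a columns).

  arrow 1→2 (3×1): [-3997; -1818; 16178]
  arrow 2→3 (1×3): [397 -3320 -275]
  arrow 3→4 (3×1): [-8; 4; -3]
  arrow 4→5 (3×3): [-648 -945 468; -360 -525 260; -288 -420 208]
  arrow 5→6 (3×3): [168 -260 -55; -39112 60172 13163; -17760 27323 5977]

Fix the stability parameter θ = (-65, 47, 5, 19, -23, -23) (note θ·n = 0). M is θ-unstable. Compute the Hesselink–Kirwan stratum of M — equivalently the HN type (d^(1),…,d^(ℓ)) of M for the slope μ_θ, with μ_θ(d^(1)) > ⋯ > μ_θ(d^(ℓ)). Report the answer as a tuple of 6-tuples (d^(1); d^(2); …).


Via rank(M_{q-1}∘⋯∘M_p): M ≅ I[1,4], I[2,2]^2, I[4,4], I[4,6], I[5,5], I[5,6], I[6,6].
μ_θ-semistable layers: μ^(1)=47; μ^(2)=71/3; μ^(3)=19; μ^(4)=-9; μ^(5)=-23; μ^(6)=-65

((0, 2, 0, 0, 0, 0); (0, 1, 1, 1, 0, 0); (0, 0, 0, 1, 0, 0); (0, 0, 0, 1, 1, 1); (0, 0, 0, 0, 2, 2); (1, 0, 0, 0, 0, 0))


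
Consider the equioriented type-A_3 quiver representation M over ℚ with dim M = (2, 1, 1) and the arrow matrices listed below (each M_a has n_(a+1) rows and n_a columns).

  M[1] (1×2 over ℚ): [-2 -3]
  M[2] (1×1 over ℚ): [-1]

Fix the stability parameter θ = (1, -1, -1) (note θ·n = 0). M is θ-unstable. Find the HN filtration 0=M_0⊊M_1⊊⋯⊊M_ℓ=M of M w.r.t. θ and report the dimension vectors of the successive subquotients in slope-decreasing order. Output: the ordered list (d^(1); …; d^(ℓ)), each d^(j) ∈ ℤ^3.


Via rank(M_{q-1}∘⋯∘M_p): M ≅ I[1,1], I[1,3].
μ_θ-semistable layers: μ^(1)=1; μ^(2)=-1/3

((1, 0, 0); (1, 1, 1))


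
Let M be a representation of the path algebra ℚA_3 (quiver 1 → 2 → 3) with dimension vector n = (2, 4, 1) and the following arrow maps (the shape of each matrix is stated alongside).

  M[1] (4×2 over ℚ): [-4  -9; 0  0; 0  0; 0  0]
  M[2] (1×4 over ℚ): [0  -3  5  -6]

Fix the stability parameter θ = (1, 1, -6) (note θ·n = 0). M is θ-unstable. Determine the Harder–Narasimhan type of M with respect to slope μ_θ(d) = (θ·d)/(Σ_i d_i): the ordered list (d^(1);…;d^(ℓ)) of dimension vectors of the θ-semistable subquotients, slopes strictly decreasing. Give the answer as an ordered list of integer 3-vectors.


Via rank(M_{q-1}∘⋯∘M_p): M ≅ I[1,1], I[1,2], I[2,2]^2, I[2,3].
μ_θ-semistable layers: μ^(1)=1; μ^(2)=-5/2

((2, 3, 0); (0, 1, 1))


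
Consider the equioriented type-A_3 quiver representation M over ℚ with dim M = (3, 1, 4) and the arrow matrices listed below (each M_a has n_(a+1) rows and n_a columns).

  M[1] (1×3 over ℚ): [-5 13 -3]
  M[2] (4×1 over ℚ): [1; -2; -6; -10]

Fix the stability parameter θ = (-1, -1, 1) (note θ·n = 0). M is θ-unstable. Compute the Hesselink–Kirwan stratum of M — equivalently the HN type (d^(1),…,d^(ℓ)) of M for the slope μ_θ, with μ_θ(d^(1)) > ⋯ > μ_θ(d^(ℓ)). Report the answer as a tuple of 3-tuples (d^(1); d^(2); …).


Interval decomposition of M: I[1,1]^2, I[1,3], I[3,3]^3.
HN type (ℓ=2): μ^(1)=1; μ^(2)=-1

((0, 0, 4); (3, 1, 0))


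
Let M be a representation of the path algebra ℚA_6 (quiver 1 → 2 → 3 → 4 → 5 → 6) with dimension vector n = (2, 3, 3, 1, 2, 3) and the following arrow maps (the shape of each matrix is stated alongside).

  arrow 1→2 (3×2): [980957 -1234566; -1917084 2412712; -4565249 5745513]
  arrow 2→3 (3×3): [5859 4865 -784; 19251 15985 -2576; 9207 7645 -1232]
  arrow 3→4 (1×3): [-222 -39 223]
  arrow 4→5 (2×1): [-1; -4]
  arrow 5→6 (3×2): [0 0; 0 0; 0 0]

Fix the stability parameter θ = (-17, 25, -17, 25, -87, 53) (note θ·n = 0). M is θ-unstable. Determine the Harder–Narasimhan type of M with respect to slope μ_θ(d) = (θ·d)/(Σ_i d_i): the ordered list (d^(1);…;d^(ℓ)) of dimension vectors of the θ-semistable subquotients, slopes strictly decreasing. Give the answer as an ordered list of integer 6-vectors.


Barcode: M ≅ I[1,2], I[1,5], I[2,2], I[3,3]^2, I[5,5], I[6,6]^3. HN layers by μ_θ (5 steps, strictly decreasing):
  μ^(1)=53; μ^(2)=25; μ^(3)=-27/2; μ^(4)=-17; μ^(5)=-87

((0, 0, 0, 0, 0, 3); (0, 2, 0, 0, 0, 0); (0, 1, 1, 1, 1, 0); (2, 0, 2, 0, 0, 0); (0, 0, 0, 0, 1, 0))


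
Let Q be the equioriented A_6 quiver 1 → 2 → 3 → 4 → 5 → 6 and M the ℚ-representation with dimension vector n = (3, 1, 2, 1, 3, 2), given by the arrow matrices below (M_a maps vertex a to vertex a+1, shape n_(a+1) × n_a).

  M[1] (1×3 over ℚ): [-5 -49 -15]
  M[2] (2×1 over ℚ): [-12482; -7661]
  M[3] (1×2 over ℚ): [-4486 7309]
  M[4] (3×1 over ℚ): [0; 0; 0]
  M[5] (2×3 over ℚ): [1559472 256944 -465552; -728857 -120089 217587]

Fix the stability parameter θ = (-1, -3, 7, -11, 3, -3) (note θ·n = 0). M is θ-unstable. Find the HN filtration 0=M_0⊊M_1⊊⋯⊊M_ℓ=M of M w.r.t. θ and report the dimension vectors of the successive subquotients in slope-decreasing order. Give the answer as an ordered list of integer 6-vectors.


Interval decomposition of M: I[1,1]^2, I[1,4], I[3,3], I[5,5]^2, I[5,6], I[6,6].
HN type (ℓ=6): μ^(1)=7; μ^(2)=3; μ^(3)=0; μ^(4)=-1; μ^(5)=-2; μ^(6)=-3

((0, 0, 1, 0, 0, 0); (0, 0, 0, 0, 2, 0); (0, 0, 0, 0, 1, 1); (2, 0, 0, 0, 0, 0); (1, 1, 1, 1, 0, 0); (0, 0, 0, 0, 0, 1))


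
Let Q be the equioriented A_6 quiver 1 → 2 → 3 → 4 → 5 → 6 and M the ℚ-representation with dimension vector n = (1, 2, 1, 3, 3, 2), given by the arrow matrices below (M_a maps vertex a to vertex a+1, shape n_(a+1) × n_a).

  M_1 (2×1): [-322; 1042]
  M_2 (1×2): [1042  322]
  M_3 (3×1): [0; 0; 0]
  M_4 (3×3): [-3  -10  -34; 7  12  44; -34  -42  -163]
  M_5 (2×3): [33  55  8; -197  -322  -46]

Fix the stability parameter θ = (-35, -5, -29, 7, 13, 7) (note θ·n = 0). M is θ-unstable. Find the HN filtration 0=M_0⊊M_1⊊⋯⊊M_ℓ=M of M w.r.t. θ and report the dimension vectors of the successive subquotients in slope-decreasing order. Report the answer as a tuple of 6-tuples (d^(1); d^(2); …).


Interval decomposition of M: I[1,2], I[2,3], I[4,5], I[4,6]^2.
HN type (ℓ=6): μ^(1)=13; μ^(2)=10; μ^(3)=7; μ^(4)=-5; μ^(5)=-17; μ^(6)=-35

((0, 0, 0, 0, 1, 0); (0, 0, 0, 0, 2, 2); (0, 0, 0, 3, 0, 0); (0, 1, 0, 0, 0, 0); (0, 1, 1, 0, 0, 0); (1, 0, 0, 0, 0, 0))


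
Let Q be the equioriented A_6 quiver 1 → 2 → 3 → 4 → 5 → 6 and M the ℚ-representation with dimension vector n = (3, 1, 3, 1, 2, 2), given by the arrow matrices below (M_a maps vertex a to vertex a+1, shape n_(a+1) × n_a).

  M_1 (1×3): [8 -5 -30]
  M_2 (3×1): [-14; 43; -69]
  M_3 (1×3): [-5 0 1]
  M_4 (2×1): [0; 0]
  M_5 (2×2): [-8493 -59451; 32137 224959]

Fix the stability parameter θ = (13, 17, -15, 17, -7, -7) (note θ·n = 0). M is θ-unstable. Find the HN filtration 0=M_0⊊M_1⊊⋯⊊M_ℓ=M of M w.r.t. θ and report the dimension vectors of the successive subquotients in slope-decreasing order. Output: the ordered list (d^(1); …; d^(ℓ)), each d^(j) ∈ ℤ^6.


Barcode: M ≅ I[1,1]^2, I[1,4], I[3,3]^2, I[5,5], I[5,6], I[6,6]. HN layers by μ_θ (5 steps, strictly decreasing):
  μ^(1)=17; μ^(2)=13; μ^(3)=5; μ^(4)=-7; μ^(5)=-15

((0, 0, 0, 1, 0, 0); (2, 0, 0, 0, 0, 0); (1, 1, 1, 0, 0, 0); (0, 0, 0, 0, 2, 2); (0, 0, 2, 0, 0, 0))


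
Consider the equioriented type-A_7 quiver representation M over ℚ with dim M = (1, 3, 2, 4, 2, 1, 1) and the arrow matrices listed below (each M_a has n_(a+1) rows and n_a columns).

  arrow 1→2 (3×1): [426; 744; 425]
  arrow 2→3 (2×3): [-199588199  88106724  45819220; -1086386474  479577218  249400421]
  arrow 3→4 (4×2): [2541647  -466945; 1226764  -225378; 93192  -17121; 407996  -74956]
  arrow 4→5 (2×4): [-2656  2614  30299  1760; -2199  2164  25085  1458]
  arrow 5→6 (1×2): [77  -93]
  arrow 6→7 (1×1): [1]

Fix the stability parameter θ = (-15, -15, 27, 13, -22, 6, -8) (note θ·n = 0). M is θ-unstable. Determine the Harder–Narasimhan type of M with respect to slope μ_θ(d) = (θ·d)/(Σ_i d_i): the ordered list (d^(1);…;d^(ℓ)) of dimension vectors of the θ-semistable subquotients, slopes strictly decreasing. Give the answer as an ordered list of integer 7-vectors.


Interval decomposition of M: I[1,7], I[2,2], I[2,5], I[4,4]^2.
HN type (ℓ=4): μ^(1)=13; μ^(2)=6; μ^(3)=16/5; μ^(4)=-15

((0, 0, 0, 2, 0, 0, 0); (0, 0, 1, 1, 1, 0, 0); (0, 0, 1, 1, 1, 1, 1); (1, 3, 0, 0, 0, 0, 0))


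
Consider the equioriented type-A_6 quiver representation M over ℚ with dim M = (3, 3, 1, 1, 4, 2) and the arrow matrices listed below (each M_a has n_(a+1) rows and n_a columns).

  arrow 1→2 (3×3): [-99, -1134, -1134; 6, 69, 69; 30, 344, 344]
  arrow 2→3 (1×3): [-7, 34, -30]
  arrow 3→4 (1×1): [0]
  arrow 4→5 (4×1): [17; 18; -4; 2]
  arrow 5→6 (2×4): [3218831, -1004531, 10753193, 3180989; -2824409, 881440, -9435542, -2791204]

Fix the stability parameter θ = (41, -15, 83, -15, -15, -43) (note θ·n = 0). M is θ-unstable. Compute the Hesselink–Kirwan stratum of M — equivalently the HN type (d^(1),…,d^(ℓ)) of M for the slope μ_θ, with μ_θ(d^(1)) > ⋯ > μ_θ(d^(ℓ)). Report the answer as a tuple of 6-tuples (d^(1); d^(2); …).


Interval decomposition of M: I[1,1], I[1,2], I[1,3], I[2,2], I[4,6], I[5,5]^2, I[5,6].
HN type (ℓ=6): μ^(1)=83; μ^(2)=41; μ^(3)=13; μ^(4)=-15; μ^(5)=-73/3; μ^(6)=-29

((0, 0, 1, 0, 0, 0); (1, 0, 0, 0, 0, 0); (2, 2, 0, 0, 0, 0); (0, 1, 0, 0, 2, 0); (0, 0, 0, 1, 1, 1); (0, 0, 0, 0, 1, 1))


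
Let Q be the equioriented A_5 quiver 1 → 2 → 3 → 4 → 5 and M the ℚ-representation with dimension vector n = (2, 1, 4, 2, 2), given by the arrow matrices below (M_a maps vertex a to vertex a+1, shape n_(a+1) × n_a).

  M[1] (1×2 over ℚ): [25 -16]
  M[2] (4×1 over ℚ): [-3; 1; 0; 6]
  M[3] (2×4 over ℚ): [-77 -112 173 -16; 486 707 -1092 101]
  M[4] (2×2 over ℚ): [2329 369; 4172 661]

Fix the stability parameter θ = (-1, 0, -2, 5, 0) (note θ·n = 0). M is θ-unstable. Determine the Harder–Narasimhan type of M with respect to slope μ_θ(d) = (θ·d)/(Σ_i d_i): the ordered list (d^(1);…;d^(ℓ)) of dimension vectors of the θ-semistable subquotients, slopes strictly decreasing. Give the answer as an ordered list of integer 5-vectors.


Via rank(M_{q-1}∘⋯∘M_p): M ≅ I[1,1], I[1,5], I[3,3]^2, I[3,5].
μ_θ-semistable layers: μ^(1)=5/2; μ^(2)=-1; μ^(3)=-2

((0, 0, 0, 2, 2); (2, 1, 1, 0, 0); (0, 0, 3, 0, 0))


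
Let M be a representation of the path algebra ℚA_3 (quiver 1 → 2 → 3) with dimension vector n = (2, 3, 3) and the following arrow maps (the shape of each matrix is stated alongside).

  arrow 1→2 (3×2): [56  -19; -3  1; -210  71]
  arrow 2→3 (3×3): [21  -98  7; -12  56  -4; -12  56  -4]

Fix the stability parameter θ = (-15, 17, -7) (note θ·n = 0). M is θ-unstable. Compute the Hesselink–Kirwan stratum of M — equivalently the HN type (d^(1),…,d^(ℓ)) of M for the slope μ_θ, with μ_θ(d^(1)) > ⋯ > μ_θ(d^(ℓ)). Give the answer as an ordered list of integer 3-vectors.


Interval decomposition of M: I[1,2]^2, I[2,3], I[3,3]^2.
HN type (ℓ=4): μ^(1)=17; μ^(2)=5; μ^(3)=-7; μ^(4)=-15

((0, 2, 0); (0, 1, 1); (0, 0, 2); (2, 0, 0))


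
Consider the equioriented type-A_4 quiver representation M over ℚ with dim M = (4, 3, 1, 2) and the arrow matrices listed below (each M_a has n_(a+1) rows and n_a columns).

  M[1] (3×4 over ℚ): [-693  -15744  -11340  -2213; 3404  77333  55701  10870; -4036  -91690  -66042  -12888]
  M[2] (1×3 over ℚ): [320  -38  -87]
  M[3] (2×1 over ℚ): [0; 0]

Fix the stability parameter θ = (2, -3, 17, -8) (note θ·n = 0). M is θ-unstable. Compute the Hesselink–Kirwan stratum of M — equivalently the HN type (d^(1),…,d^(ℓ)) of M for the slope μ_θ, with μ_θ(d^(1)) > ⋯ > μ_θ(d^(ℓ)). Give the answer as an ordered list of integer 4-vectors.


Via rank(M_{q-1}∘⋯∘M_p): M ≅ I[1,1]^2, I[1,2], I[1,3], I[2,2], I[4,4]^2.
μ_θ-semistable layers: μ^(1)=17; μ^(2)=2; μ^(3)=-1/2; μ^(4)=-3; μ^(5)=-8

((0, 0, 1, 0); (2, 0, 0, 0); (2, 2, 0, 0); (0, 1, 0, 0); (0, 0, 0, 2))


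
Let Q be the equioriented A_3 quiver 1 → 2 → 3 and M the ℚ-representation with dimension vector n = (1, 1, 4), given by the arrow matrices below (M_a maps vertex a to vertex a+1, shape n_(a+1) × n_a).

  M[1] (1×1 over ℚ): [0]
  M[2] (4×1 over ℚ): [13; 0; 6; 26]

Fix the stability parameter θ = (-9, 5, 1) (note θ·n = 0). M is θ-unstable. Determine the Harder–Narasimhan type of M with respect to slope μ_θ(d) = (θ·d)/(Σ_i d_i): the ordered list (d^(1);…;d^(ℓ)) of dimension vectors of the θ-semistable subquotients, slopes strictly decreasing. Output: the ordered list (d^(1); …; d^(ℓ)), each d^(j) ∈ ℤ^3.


Via rank(M_{q-1}∘⋯∘M_p): M ≅ I[1,1], I[2,3], I[3,3]^3.
μ_θ-semistable layers: μ^(1)=3; μ^(2)=1; μ^(3)=-9

((0, 1, 1); (0, 0, 3); (1, 0, 0))


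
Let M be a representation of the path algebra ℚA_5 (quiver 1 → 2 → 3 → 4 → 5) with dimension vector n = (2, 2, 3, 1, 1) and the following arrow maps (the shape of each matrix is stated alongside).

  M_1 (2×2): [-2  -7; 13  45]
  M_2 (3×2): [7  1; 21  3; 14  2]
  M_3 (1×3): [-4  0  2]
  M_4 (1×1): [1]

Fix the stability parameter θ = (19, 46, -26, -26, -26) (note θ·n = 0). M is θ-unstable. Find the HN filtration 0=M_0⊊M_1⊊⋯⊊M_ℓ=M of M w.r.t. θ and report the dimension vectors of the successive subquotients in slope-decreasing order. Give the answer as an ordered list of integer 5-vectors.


Interval decomposition of M: I[1,2], I[1,3], I[3,3], I[3,5].
HN type (ℓ=4): μ^(1)=46; μ^(2)=19; μ^(3)=13; μ^(4)=-26

((0, 1, 0, 0, 0); (1, 0, 0, 0, 0); (1, 1, 1, 0, 0); (0, 0, 2, 1, 1))


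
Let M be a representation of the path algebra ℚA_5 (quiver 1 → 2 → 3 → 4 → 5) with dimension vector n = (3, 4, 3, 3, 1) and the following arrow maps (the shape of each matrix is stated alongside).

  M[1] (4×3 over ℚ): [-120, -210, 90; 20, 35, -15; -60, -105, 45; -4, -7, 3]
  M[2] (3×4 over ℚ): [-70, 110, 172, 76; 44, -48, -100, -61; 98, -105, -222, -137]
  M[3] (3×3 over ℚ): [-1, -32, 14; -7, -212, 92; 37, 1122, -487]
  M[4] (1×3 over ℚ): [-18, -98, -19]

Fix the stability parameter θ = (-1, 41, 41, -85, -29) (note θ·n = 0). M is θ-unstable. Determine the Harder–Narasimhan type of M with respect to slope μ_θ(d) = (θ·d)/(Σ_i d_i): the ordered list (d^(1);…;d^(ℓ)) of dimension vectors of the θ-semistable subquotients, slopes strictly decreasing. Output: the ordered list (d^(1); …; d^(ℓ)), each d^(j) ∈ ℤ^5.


Barcode: M ≅ I[1,1]^2, I[1,5], I[2,2], I[2,3], I[2,4], I[4,4]. HN layers by μ_θ (4 steps, strictly decreasing):
  μ^(1)=41; μ^(2)=-1; μ^(3)=-33/5; μ^(4)=-85

((0, 2, 1, 0, 0); (2, 1, 1, 1, 0); (1, 1, 1, 1, 1); (0, 0, 0, 1, 0))


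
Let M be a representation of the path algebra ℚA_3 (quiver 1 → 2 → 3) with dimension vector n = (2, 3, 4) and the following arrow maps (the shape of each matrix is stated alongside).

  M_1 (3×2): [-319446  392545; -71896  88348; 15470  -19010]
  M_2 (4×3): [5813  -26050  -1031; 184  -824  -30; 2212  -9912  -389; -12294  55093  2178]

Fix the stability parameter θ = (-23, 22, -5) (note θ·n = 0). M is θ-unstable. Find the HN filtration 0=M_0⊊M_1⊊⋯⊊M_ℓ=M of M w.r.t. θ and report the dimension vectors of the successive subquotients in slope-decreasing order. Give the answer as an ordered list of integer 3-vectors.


Barcode: M ≅ I[1,3]^2, I[2,3], I[3,3]. HN layers by μ_θ (3 steps, strictly decreasing):
  μ^(1)=17/2; μ^(2)=-5; μ^(3)=-23

((0, 3, 3); (0, 0, 1); (2, 0, 0))


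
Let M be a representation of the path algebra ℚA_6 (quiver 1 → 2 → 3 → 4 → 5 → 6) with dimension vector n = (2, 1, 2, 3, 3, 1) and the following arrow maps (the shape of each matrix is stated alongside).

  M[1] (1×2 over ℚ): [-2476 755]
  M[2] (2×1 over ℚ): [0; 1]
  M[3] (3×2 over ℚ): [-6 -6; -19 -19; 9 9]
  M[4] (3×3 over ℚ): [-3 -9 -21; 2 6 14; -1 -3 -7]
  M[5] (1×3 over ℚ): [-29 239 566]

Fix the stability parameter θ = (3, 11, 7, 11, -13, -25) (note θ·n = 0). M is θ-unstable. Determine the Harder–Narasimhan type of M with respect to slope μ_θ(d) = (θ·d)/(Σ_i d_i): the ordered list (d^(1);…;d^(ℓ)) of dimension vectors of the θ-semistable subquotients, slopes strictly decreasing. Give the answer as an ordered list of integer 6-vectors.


Interval decomposition of M: I[1,1], I[1,4], I[3,3], I[4,4], I[4,6], I[5,5]^2.
HN type (ℓ=6): μ^(1)=11; μ^(2)=9; μ^(3)=7; μ^(4)=3; μ^(5)=-9; μ^(6)=-13

((0, 0, 0, 2, 0, 0); (0, 1, 1, 0, 0, 0); (0, 0, 1, 0, 0, 0); (2, 0, 0, 0, 0, 0); (0, 0, 0, 1, 1, 1); (0, 0, 0, 0, 2, 0))


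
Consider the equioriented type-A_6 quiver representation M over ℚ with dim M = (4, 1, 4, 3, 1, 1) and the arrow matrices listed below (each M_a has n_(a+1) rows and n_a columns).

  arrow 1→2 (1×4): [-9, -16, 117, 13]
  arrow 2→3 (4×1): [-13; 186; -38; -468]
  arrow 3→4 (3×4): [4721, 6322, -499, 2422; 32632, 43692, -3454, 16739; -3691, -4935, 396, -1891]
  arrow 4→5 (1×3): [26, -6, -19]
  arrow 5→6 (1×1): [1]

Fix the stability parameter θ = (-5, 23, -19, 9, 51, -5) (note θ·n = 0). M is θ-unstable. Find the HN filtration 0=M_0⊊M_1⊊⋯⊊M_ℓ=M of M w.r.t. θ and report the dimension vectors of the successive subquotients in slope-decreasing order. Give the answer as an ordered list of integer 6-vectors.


Via rank(M_{q-1}∘⋯∘M_p): M ≅ I[1,1]^3, I[1,6], I[3,3], I[3,4]^2.
μ_θ-semistable layers: μ^(1)=23; μ^(2)=9; μ^(3)=2; μ^(4)=-5; μ^(5)=-19

((0, 0, 0, 0, 1, 1); (0, 0, 0, 3, 0, 0); (0, 1, 1, 0, 0, 0); (4, 0, 0, 0, 0, 0); (0, 0, 3, 0, 0, 0))


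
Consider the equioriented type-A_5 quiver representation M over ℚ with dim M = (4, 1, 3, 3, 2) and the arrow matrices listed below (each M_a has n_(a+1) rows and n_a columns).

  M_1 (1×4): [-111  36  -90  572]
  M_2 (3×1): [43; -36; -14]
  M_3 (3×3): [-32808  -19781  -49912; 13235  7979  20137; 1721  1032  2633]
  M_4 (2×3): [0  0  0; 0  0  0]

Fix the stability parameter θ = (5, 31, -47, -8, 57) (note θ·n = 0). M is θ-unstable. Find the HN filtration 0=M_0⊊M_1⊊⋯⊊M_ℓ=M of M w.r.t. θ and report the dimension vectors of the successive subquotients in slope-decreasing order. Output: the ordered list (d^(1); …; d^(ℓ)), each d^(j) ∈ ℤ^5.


Barcode: M ≅ I[1,1]^3, I[1,4], I[3,4]^2, I[5,5]^2. HN layers by μ_θ (5 steps, strictly decreasing):
  μ^(1)=57; μ^(2)=5; μ^(3)=-19/4; μ^(4)=-8; μ^(5)=-47

((0, 0, 0, 0, 2); (3, 0, 0, 0, 0); (1, 1, 1, 1, 0); (0, 0, 0, 2, 0); (0, 0, 2, 0, 0))


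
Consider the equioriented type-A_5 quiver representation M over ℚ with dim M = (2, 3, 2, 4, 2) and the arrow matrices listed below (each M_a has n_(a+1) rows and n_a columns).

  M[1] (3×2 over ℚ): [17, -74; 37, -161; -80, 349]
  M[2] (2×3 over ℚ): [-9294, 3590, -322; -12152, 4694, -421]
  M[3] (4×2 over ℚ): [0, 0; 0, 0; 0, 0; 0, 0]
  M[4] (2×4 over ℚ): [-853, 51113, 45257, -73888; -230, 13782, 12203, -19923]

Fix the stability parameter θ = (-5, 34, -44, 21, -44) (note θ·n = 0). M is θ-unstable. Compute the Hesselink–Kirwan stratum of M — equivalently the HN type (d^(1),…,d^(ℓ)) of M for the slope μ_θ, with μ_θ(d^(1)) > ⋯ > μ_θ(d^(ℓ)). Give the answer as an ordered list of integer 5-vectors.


Barcode: M ≅ I[1,3]^2, I[2,2], I[4,4]^2, I[4,5]^2. HN layers by μ_θ (4 steps, strictly decreasing):
  μ^(1)=34; μ^(2)=21; μ^(3)=-5; μ^(4)=-23/2

((0, 1, 0, 0, 0); (0, 0, 0, 2, 0); (2, 2, 2, 0, 0); (0, 0, 0, 2, 2))


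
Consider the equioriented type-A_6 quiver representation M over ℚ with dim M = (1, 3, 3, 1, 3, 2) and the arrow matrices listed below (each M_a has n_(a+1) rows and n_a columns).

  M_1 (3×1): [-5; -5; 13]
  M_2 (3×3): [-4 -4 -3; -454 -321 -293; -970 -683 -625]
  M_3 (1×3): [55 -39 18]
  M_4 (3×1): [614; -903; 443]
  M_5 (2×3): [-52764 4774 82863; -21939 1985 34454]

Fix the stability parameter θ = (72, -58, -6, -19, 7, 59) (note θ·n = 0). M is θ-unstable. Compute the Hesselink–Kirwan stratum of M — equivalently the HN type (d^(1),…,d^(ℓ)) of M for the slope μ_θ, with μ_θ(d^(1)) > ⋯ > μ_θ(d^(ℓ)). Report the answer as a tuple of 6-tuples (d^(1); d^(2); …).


Interval decomposition of M: I[1,6], I[2,2], I[2,3], I[3,3], I[5,5], I[5,6].
HN type (ℓ=5): μ^(1)=59; μ^(2)=7; μ^(3)=-11/4; μ^(4)=-6; μ^(5)=-58

((0, 0, 0, 0, 0, 2); (0, 0, 0, 0, 3, 0); (1, 1, 1, 1, 0, 0); (0, 0, 2, 0, 0, 0); (0, 2, 0, 0, 0, 0))


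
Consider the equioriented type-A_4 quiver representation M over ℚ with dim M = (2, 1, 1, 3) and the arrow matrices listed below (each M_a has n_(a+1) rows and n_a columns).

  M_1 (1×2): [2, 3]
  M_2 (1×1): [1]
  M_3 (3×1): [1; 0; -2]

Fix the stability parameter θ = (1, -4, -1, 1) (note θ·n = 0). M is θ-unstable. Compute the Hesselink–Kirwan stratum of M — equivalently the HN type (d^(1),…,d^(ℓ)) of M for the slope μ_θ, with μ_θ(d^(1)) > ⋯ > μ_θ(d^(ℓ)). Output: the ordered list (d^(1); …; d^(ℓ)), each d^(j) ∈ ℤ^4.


Interval decomposition of M: I[1,1], I[1,4], I[4,4]^2.
HN type (ℓ=3): μ^(1)=1; μ^(2)=-1; μ^(3)=-3/2

((1, 0, 0, 3); (0, 0, 1, 0); (1, 1, 0, 0))


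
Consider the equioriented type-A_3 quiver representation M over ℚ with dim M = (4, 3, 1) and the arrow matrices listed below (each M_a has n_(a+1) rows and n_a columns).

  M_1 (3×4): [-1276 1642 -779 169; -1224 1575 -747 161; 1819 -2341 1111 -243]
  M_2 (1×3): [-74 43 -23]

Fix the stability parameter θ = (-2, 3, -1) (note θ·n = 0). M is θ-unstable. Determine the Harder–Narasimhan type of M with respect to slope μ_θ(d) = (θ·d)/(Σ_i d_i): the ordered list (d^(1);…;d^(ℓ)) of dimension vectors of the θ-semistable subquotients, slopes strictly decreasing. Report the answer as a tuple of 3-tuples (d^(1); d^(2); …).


Via rank(M_{q-1}∘⋯∘M_p): M ≅ I[1,1], I[1,2]^2, I[1,3].
μ_θ-semistable layers: μ^(1)=3; μ^(2)=1; μ^(3)=-2

((0, 2, 0); (0, 1, 1); (4, 0, 0))
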